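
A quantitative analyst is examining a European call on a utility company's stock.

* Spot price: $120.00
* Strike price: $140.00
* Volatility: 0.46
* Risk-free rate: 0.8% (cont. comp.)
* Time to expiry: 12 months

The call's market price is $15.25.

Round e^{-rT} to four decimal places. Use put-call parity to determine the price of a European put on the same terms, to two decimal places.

$34.13

exp(−rT) = exp(−0.008·1) = 0.9920
Put-call parity: C − P = S − K·e^(−rT) = 120 − 140·0.9920 = 120 − 138.8800 = -18.8800
P = C − (C − P) = 15.25 − (-18.8800) = 34.1300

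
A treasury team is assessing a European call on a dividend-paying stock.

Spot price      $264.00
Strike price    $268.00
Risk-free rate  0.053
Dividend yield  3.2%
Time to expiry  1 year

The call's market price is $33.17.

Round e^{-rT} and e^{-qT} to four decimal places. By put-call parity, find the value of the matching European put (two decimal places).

e^(−qT) = e^(−0.032·1) = 0.9685;  e^(−rT) = e^(−0.053·1) = 0.9484
Put-call parity: C − P = S·e^(−qT) − K·e^(−rT) = 264·0.9685 − 268·0.9484 = 255.6840 − 254.1712 = 1.5128
P = C − (C − P) = 33.17 − (1.5128) = 31.6572

$31.66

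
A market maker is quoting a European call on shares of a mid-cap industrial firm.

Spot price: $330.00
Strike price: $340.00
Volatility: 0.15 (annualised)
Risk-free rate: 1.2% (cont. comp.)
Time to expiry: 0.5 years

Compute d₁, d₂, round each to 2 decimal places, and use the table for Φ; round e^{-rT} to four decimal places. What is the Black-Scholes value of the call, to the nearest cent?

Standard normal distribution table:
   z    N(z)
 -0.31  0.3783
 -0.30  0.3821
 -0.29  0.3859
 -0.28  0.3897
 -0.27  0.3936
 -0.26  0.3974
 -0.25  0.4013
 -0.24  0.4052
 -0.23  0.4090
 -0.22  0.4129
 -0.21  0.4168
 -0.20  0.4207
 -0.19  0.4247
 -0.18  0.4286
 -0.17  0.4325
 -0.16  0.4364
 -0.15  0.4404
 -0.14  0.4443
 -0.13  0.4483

$11.02

T = 0.5;  σ√T = 0.1061
d₁ = [ln(330/340) + (0.012 + 0.15²/2)·0.5] / 0.1061 = [-0.0299 + 0.0116] / 0.1061 = -0.1719 → -0.17
d₂ = d₁ − σ√T = -0.1719 − 0.1061 = -0.2779 → -0.28
exp(−rT) = exp(−0.012·0.5) = 0.9940
N(d₁) = N(-0.17) = 0.4325;  N(d₂) = N(-0.28) = 0.3897
C = 330·0.4325 − 340·0.9940·0.3897 = 142.7250 − 131.7030 = 11.0220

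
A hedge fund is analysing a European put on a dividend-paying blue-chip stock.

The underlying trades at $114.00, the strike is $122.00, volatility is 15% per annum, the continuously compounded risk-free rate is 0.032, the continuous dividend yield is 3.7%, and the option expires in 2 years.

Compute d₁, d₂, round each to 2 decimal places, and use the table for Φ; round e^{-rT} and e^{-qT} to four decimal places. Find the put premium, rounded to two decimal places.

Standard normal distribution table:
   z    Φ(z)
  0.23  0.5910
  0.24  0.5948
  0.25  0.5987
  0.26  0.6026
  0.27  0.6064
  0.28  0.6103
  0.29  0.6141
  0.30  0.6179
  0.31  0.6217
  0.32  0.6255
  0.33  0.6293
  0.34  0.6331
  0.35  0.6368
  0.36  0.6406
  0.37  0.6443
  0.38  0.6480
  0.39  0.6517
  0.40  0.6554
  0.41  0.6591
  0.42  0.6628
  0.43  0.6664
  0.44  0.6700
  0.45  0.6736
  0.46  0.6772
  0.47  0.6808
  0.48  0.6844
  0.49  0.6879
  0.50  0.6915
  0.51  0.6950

T = 2;  σ√T = 0.2121
d₁ = [ln(114/122) + (0.032 − 0.037 + 0.15²/2)·2] / 0.2121 = [-0.0678 + 0.0125] / 0.2121 = -0.2608 ⇒ -0.26
d₂ = d₁ − σ√T = -0.2608 − 0.2121 = -0.4729 ⇒ -0.47
exp(−qT) = exp(−0.037·2) = 0.9287;  exp(−rT) = exp(−0.032·2) = 0.9380
P = 122·0.9380·N(0.47) − 114·0.9287·N(0.26) = 122·0.9380·0.6808 − 114·0.9287·0.6026 = 77.9080 − 63.7983 = 14.1097

$14.11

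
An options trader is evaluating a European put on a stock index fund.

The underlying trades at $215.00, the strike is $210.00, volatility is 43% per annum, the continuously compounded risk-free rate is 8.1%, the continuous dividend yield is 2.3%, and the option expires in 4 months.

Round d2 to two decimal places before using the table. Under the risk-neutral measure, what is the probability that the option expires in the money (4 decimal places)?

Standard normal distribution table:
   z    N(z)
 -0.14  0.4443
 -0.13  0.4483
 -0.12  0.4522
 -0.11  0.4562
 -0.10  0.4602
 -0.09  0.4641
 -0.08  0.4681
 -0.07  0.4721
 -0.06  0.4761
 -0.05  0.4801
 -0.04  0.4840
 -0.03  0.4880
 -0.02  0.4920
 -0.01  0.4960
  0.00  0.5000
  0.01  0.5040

σ√T = 0.43 × 0.5774 = 0.2483
d₁ = [ln(215/210) + (0.081 − 0.023 + ½·0.43²)·0.3333] / (σ√T) = (0.0235 + 0.0502) / 0.2483 = 0.2968 ≈ 0.30
d₂ = 0.2968 − 0.2483 = 0.0485 ≈ 0.05
Pr(exercise) under Q = N(−d₂) = N(-0.05) = 0.4801

0.4801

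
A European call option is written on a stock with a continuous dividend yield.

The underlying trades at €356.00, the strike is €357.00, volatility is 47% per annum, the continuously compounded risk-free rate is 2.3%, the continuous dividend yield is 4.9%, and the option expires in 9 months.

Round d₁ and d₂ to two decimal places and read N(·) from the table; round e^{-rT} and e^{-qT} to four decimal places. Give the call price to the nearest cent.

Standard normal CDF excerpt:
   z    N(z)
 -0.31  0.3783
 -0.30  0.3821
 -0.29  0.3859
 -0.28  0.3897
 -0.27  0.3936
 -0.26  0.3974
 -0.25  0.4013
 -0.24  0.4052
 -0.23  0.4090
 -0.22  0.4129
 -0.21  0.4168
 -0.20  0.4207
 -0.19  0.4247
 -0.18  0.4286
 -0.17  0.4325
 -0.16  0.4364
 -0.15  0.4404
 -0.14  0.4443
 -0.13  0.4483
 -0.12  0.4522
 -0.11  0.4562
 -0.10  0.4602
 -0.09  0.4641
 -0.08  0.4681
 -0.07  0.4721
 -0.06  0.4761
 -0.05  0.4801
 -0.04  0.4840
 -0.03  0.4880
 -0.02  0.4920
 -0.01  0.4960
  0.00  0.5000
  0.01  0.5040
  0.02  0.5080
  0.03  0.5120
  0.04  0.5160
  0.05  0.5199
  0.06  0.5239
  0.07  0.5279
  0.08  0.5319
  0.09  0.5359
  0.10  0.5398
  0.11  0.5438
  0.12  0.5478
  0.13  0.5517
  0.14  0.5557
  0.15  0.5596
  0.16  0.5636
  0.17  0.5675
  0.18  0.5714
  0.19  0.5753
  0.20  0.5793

σ√T = 0.47·√0.75 = 0.4070
d₁ = [ln(356/357) + (0.023 − 0.049 + 0.47²/2)·0.75] / 0.4070 = [-0.0028 + 0.0633] / 0.4070 = 0.1487 which rounds to 0.15
d₂ = d₁ − σ√T = 0.1487 − 0.4070 = -0.2583 which rounds to -0.26
exp(−qT) = exp(−0.049·0.75) = 0.9639;  exp(−rT) = exp(−0.023·0.75) = 0.9829
C = 356·0.9639·N(0.15) − 357·0.9829·N(-0.26) = 356·0.9639·0.5596 − 357·0.9829·0.3974 = 192.0258 − 139.4458 = 52.5801

€52.58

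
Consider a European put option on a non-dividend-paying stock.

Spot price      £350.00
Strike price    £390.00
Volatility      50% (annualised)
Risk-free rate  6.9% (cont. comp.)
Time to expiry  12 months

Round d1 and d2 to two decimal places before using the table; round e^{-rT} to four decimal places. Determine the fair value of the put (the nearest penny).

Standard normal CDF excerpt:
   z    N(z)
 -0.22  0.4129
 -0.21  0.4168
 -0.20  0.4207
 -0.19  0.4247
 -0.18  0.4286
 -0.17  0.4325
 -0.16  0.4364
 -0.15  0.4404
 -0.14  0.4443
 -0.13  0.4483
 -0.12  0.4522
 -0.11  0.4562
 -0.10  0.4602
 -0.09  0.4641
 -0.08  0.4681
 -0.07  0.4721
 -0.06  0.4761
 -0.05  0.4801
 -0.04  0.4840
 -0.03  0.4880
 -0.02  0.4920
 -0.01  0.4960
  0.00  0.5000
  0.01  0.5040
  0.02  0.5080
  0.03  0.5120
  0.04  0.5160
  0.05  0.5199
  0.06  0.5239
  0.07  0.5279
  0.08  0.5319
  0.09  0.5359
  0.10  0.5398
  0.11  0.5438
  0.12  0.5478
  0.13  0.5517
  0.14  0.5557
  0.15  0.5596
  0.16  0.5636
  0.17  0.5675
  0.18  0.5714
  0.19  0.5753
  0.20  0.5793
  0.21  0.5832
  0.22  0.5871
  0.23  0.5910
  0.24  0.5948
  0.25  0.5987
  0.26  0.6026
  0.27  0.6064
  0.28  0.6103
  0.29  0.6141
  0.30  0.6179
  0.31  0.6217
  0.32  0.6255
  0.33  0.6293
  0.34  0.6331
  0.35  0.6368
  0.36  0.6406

T = 1;  σ√T = 0.5000
d₁ = [ln(350/390) + (0.069 + 0.5²/2)·1] / 0.5000 = [-0.1082 + 0.1940] / 0.5000 = 0.1716 ⇒ 0.17
d₂ = d₁ − σ√T = 0.1716 − 0.5000 = -0.3284 ⇒ -0.33
exp(−rT) = exp(−0.069·1) = 0.9333
N(−d₂) = N(0.33) = 0.6293;  N(−d₁) = N(-0.17) = 0.4325
P = 390·0.9333·0.6293 − 350·0.4325 = 229.0570 − 151.3750 = 77.6820

£77.68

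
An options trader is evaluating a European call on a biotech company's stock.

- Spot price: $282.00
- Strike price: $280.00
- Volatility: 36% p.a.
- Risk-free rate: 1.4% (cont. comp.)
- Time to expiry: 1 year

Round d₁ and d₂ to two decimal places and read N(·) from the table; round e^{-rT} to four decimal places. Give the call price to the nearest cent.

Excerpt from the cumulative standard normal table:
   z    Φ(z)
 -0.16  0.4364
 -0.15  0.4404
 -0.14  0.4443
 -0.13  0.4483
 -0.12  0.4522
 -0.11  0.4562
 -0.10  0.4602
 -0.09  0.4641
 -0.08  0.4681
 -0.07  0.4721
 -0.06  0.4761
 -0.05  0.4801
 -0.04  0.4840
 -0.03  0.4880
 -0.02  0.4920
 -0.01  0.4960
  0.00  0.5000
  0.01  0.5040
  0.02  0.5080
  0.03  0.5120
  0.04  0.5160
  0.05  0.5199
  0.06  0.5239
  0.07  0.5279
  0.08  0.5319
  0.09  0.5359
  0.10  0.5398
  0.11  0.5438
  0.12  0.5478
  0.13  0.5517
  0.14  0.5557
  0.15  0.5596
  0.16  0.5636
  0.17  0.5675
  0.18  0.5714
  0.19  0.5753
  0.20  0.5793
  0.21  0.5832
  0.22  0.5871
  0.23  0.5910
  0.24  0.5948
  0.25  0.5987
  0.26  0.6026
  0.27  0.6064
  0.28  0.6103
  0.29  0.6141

σ√T = 0.36 × 1.0000 = 0.3600
d₁ = [ln(282/280) + (0.014 + 0.36²/2)·1] / 0.3600 = [0.0071 + 0.0788] / 0.3600 = 0.2387 which rounds to 0.24
d₂ = d₁ − σ√T = 0.2387 − 0.3600 = -0.1213 which rounds to -0.12
e^(−rT) = e^(−0.014·1) = 0.9861
N(d₁) = N(0.24) = 0.5948;  N(d₂) = N(-0.12) = 0.4522
C = 282·0.5948 − 280·0.9861·0.4522 = 167.7336 − 124.8560 = 42.8776

$42.88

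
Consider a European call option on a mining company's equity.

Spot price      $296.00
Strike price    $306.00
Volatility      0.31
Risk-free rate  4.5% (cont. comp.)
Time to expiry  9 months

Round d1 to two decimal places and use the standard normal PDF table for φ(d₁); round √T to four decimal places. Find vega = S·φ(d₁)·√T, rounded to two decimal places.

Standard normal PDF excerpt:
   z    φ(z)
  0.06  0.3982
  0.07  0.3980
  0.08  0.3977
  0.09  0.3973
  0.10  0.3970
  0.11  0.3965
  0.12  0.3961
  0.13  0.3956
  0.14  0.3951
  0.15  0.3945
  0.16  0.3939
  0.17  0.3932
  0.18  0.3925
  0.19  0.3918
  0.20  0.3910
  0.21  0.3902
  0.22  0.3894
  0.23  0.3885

101.28

σ√T = 0.31·√0.75 = 0.2685
d₁ = [ln(296/306) + (0.045 + 0.31²/2)·0.75] / 0.2685 = [-0.0332 + 0.0698] / 0.2685 = 0.1362 ≈ 0.14
√T = √0.75 = 0.8660
φ(d₁) = φ(0.14) = 0.3951
vega = S·φ(d₁)·√T = 296·0.3951·0.8660 = 101.2784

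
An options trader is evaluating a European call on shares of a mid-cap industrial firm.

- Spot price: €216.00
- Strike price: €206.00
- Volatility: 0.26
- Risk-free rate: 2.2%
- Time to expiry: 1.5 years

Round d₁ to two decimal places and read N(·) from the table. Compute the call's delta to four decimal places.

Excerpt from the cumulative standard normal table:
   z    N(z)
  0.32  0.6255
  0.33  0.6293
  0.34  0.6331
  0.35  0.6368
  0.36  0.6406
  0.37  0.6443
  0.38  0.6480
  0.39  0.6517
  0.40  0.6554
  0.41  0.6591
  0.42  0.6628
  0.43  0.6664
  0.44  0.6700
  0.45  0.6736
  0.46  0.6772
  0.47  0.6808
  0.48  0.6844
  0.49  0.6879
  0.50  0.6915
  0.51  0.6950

0.6591

T = 1.5;  σ√T = 0.3184
ln(S/K) + (r + σ²/2)T = ln(216/206) + (0.022 + 0.26²/2)·1.5 = 0.0474 + 0.0837 = 0.1311
d₁ = 0.1311 / 0.3184 = 0.4117 which rounds to 0.41
N(d₁) = N(0.41) = 0.6591
Δ_call = N(d₁) = 0.6591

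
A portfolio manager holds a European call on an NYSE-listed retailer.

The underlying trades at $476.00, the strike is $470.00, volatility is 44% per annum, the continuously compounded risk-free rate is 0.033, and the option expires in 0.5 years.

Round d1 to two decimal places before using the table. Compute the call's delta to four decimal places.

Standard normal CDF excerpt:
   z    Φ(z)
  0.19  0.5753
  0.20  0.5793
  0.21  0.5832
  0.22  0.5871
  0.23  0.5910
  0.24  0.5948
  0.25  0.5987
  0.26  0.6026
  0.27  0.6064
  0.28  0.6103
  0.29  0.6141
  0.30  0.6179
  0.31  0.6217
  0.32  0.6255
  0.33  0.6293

T = 0.5;  σ√T = 0.3111
d₁ = [ln(476/470) + (0.033 + ½·0.44²)·0.5] / (σ√T) = (0.0127 + 0.0649) / 0.3111 = 0.2494 ⇒ 0.25
N(d₁) = N(0.25) = 0.5987
Δ_call = N(d₁) = 0.5987

0.5987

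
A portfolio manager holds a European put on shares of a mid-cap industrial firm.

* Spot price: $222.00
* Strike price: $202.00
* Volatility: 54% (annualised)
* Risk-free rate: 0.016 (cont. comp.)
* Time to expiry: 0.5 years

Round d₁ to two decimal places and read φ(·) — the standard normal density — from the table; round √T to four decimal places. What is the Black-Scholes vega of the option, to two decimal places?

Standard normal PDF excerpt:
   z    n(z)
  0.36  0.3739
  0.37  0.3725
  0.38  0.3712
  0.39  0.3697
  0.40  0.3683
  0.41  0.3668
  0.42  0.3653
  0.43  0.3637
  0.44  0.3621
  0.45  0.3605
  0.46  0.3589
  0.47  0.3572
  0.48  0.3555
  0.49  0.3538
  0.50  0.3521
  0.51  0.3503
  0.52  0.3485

σ√T = 0.54·√0.5 = 0.3818
d₁ = [ln(222/202) + (0.016 + ½·0.54²)·0.5] / (σ√T) = (0.0944 + 0.0809) / 0.3818 = 0.4591 → 0.46
√T = √0.5 = 0.7071
φ(d₁) = φ(0.46) = 0.3589
vega = S·φ(d₁)·√T = 222·0.3589·0.7071 = 56.3388

56.34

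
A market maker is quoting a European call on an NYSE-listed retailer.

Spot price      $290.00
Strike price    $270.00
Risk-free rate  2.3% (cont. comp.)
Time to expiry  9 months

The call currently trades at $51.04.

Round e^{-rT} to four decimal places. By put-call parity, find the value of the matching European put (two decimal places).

$26.42

exp(−rT) = exp(−0.023·0.75) = 0.9829
Put-call parity: C − P = S − K·e^(−rT) = 290 − 270·0.9829 = 290 − 265.3830 = 24.6170
P = C − (C − P) = 51.04 − (24.6170) = 26.4230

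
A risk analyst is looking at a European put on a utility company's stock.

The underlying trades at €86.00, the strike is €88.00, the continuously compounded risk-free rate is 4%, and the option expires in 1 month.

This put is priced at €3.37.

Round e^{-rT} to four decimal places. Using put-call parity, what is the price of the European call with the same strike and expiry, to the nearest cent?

€1.66

exp(−rT) = exp(−0.04·0.08333) = 0.9967
Put-call parity: C − P = S − K·e^(−rT) = 86 − 88·0.9967 = 86 − 87.7096 = -1.7096
C = P + (C − P) = 3.37 + (-1.7096) = 1.6604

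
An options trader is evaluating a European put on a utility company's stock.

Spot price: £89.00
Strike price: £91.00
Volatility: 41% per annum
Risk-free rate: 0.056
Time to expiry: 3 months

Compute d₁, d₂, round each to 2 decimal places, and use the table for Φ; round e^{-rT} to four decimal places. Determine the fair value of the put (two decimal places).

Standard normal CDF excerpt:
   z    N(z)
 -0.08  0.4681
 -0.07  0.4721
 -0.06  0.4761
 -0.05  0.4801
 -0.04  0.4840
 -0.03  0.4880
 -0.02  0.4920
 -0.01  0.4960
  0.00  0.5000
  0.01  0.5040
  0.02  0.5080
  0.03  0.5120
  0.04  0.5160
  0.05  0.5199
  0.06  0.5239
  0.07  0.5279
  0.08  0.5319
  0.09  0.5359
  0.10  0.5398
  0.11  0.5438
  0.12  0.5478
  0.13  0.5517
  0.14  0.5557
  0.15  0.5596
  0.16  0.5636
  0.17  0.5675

σ√T = 0.41·√0.25 = 0.2050
d₁ = [ln(89/91) + (0.056 + 0.41²/2)·0.25] / 0.2050 = [-0.0222 + 0.0350] / 0.2050 = 0.0624 ⇒ 0.06
d₂ = d₁ − σ√T = 0.0624 − 0.2050 = -0.1426 ⇒ -0.14
e^(−rT) = e^(−0.056·0.25) = 0.9861
N(−d₂) = N(0.14) = 0.5557;  N(−d₁) = N(-0.06) = 0.4761
P = 91·0.9861·0.5557 − 89·0.4761 = 49.8658 − 42.3729 = 7.4929

£7.49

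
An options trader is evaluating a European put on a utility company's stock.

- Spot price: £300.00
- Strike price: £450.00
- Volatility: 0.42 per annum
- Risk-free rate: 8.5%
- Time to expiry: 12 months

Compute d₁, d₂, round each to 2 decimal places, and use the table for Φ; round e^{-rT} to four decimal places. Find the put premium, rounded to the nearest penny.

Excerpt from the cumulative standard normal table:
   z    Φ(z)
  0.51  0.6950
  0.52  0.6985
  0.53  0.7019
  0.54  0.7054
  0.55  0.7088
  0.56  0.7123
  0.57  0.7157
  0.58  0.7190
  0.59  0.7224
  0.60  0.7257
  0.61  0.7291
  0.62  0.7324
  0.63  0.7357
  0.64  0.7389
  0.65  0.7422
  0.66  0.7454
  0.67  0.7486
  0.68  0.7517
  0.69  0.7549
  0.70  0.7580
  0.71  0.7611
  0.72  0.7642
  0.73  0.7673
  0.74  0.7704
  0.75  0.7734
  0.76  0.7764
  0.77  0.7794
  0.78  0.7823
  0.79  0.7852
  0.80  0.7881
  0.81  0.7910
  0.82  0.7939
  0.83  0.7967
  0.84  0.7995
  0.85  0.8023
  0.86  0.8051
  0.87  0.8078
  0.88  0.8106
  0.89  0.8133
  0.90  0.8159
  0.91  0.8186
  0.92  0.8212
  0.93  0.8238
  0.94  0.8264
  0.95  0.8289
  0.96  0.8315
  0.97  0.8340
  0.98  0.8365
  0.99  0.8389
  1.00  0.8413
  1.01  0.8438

£132.07

σ√T = 0.42·√1 = 0.4200
d₁ = [ln(300/450) + (0.085 + 0.42²/2)·1] / 0.4200 = [-0.4055 + 0.1732] / 0.4200 = -0.5530 ≈ -0.55
d₂ = d₁ − σ√T = -0.5530 − 0.4200 = -0.9730 ≈ -0.97
exp(−rT) = exp(−0.085·1) = 0.9185
P = 450·0.9185·N(0.97) − 300·N(0.55) = 450·0.9185·0.8340 − 300·0.7088 = 344.7130 − 212.6400 = 132.0730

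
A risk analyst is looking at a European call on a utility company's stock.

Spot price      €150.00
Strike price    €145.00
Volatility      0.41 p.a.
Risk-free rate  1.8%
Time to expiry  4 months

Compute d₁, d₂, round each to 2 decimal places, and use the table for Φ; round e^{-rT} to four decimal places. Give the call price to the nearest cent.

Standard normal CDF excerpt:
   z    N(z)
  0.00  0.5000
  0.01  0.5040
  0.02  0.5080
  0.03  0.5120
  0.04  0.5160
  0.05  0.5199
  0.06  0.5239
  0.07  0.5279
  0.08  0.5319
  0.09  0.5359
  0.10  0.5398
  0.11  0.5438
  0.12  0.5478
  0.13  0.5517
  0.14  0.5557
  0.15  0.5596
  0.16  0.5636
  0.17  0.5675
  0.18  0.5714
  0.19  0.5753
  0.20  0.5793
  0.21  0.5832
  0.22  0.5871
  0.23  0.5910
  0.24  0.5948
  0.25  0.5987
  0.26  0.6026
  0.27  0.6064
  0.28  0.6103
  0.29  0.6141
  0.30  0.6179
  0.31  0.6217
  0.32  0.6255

€17.18

σ√T = 0.41 × 0.5774 = 0.2367
ln(S/K) + (r + σ²/2)T = ln(150/145) + (0.018 + 0.41²/2)·0.3333 = 0.0339 + 0.0340 = 0.0679
d₁ = 0.0679 / 0.2367 = 0.2869 which rounds to 0.29
d₂ = d₁ − σ√T = 0.2869 − 0.2367 = 0.0502 which rounds to 0.05
e^(−rT) = e^(−0.018·0.3333) = 0.9940
N(d₁) = N(0.29) = 0.6141;  N(d₂) = N(0.05) = 0.5199
C = 150·0.6141 − 145·0.9940·0.5199 = 92.1150 − 74.9332 = 17.1818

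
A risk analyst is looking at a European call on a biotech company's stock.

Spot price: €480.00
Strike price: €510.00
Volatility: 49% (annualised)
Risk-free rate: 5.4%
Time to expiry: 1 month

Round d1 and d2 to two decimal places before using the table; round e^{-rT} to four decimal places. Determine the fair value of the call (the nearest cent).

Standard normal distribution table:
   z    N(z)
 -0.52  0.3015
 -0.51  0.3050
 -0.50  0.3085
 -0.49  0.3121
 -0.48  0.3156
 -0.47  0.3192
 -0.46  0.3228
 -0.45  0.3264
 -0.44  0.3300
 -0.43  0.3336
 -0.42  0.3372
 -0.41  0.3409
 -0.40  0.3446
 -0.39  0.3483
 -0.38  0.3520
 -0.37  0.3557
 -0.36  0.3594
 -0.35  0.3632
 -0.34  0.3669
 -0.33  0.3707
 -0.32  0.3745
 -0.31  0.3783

€15.88

T = 0.08333;  σ√T = 0.1415
d₁ = [ln(480/510) + (0.054 + 0.49²/2)·0.08333] / 0.1415 = [-0.0606 + 0.0145] / 0.1415 = -0.3261 → -0.33
d₂ = d₁ − σ√T = -0.3261 − 0.1415 = -0.4675 → -0.47
e^(−rT) = e^(−0.054·0.08333) = 0.9955
C = 480·N(-0.33) − 510·0.9955·N(-0.47) = 480·0.3707 − 510·0.9955·0.3192 = 177.9360 − 162.0594 = 15.8766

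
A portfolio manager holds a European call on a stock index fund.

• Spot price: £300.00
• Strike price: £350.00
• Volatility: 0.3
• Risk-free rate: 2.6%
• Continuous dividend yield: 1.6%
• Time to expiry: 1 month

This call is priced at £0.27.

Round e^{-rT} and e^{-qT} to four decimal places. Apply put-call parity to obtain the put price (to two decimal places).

£49.89

e^(−qT) = e^(−0.016·0.08333) = 0.9987;  e^(−rT) = e^(−0.026·0.08333) = 0.9978
Put-call parity: C − P = S·e^(−qT) − K·e^(−rT) = 300·0.9987 − 350·0.9978 = 299.6100 − 349.2300 = -49.6200
P = C − (C − P) = 0.27 − (-49.6200) = 49.8900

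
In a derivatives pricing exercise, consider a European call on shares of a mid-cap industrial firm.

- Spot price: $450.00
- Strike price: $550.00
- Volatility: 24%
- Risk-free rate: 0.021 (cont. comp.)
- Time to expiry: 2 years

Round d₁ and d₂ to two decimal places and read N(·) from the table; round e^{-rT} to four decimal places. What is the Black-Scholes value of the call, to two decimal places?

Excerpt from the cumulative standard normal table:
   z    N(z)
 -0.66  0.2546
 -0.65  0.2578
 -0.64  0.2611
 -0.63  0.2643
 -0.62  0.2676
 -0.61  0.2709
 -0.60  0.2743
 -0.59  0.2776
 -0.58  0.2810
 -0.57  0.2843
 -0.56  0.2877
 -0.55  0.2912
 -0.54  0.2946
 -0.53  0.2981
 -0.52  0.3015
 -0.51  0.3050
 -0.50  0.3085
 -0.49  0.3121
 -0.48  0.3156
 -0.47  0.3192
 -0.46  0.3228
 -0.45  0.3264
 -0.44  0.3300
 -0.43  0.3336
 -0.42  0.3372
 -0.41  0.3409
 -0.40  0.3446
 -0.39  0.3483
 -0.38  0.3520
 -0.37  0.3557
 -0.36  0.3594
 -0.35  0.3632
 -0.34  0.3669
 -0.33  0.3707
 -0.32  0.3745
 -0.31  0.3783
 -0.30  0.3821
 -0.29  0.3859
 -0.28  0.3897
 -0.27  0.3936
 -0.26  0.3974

T = 2;  σ√T = 0.3394
d₁ = [ln(450/550) + (0.021 + 0.24²/2)·2] / 0.3394 = [-0.2007 + 0.0996] / 0.3394 = -0.2978 ⇒ -0.30
d₂ = d₁ − σ√T = -0.2978 − 0.3394 = -0.6372 ⇒ -0.64
e^(−rT) = e^(−0.021·2) = 0.9589
C = 450·N(-0.30) − 550·0.9589·N(-0.64) = 450·0.3821 − 550·0.9589·0.2611 = 171.9450 − 137.7028 = 34.2422

$34.24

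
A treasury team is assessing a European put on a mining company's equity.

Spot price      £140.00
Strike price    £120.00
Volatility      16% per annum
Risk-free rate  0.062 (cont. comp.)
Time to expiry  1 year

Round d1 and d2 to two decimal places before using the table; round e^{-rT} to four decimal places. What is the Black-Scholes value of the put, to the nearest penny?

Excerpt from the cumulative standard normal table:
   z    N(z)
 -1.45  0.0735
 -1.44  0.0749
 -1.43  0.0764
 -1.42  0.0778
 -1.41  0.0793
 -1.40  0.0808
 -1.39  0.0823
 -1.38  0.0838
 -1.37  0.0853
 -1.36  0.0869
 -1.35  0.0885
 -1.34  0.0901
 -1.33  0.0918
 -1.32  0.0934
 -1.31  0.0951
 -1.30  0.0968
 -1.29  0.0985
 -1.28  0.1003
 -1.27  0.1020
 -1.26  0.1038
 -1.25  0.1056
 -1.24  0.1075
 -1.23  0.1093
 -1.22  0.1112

σ√T = 0.16·√1 = 0.1600
d₁ = [ln(140/120) + (0.062 + 0.16²/2)·1] / 0.1600 = [0.1542 + 0.0748] / 0.1600 = 1.4309 ≈ 1.43
d₂ = d₁ − σ√T = 1.4309 − 0.1600 = 1.2709 ≈ 1.27
exp(−rT) = exp(−0.062·1) = 0.9399
N(−d₂) = N(-1.27) = 0.1020;  N(−d₁) = N(-1.43) = 0.0764
P = 120·0.9399·0.1020 − 140·0.0764 = 11.5044 − 10.6960 = 0.8084

£0.81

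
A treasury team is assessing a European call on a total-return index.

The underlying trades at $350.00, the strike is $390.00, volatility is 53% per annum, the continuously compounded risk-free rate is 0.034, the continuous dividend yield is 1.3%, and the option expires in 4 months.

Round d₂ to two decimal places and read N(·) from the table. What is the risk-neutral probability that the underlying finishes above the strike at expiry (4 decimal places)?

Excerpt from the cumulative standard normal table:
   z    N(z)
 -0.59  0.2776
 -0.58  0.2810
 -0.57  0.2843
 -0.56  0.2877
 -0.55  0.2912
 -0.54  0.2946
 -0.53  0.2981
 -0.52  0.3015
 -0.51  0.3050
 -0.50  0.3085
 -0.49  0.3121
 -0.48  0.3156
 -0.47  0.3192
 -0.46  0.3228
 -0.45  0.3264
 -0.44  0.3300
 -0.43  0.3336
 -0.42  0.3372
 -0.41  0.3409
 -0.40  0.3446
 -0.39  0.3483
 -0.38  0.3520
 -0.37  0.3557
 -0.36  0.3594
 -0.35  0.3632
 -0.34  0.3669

T = 0.3333;  σ√T = 0.3060
d₁ = [ln(350/390) + (0.034 − 0.013 + ½·0.53²)·0.3333] / (σ√T) = (-0.1082 + 0.0538) / 0.3060 = -0.1778 ≈ -0.18
d₂ = -0.1778 − 0.3060 = -0.4838 ≈ -0.48
Risk-neutral Pr[S_T > K] = N(d₂) = N(-0.48) = 0.3156

0.3156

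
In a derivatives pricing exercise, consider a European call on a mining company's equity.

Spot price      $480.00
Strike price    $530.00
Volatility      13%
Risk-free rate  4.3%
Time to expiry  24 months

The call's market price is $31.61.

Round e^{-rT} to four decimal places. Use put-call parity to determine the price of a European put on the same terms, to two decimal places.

e^(−rT) = e^(−0.043·2) = 0.9176
Put-call parity: C − P = S − K·e^(−rT) = 480 − 530·0.9176 = 480 − 486.3280 = -6.3280
P = C − (C − P) = 31.61 − (-6.3280) = 37.9380

$37.94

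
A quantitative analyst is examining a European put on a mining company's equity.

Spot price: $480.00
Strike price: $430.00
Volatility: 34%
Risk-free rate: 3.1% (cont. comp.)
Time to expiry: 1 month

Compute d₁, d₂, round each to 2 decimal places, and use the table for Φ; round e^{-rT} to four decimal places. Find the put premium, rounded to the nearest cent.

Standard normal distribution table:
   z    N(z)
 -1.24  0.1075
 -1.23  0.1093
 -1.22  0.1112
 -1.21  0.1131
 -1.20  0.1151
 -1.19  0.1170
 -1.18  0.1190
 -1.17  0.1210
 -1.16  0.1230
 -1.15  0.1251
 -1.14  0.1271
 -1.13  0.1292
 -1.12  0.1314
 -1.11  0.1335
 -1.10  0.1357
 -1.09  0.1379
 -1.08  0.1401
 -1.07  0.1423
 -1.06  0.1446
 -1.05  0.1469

σ√T = 0.34·√0.08333 = 0.0981
ln(S/K) + (r + σ²/2)T = ln(480/430) + (0.031 + 0.34²/2)·0.08333 = 0.1100 + 0.0074 = 0.1174
d₁ = 0.1174 / 0.0981 = 1.1961 ⇒ 1.20
d₂ = d₁ − σ√T = 1.1961 − 0.0981 = 1.0980 ⇒ 1.10
e^(−rT) = e^(−0.031·0.08333) = 0.9974
P = 430·0.9974·N(-1.10) − 480·N(-1.20) = 430·0.9974·0.1357 − 480·0.1151 = 58.1993 − 55.2480 = 2.9513

$2.95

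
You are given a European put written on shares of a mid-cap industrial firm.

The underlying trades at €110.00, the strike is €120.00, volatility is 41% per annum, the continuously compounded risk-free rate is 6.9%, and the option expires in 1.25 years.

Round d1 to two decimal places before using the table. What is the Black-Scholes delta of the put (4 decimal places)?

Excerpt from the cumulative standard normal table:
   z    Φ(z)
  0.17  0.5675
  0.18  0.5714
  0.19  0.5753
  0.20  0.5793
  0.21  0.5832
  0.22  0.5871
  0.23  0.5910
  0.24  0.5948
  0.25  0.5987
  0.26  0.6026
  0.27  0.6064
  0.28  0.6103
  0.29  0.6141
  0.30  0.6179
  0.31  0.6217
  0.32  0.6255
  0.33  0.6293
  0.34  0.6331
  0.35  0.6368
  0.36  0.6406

T = 1.25;  σ√T = 0.4584
d₁ = [ln(110/120) + (0.069 + ½·0.41²)·1.25] / (σ√T) = (-0.0870 + 0.1913) / 0.4584 = 0.2275 ⇒ 0.23
N(d₁) = N(0.23) = 0.5910
Δ_put = N(d₁) − 1 = 0.5910 − 1 = -0.4090

-0.4090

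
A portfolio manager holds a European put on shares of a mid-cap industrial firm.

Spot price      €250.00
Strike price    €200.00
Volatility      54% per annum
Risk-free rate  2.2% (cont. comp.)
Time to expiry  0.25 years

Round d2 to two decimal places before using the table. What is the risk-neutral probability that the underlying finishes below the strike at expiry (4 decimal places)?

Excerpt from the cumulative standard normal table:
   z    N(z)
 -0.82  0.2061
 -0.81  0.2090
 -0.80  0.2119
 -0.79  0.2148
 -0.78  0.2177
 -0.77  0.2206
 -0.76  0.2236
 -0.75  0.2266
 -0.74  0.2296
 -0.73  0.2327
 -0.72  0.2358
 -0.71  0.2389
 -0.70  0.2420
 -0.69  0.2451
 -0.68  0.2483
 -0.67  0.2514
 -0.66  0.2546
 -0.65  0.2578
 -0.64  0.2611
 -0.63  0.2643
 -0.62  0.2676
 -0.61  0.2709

σ√T = 0.54·√0.25 = 0.2700
d₁ = [ln(250/200) + (0.022 + 0.54²/2)·0.25] / 0.2700 = [0.2231 + 0.0420] / 0.2700 = 0.9818 → 0.98
d₂ = d₁ − σ√T = 0.9818 − 0.2700 = 0.7118 → 0.71
Risk-neutral Pr[S_T < K] = N(−d₂) = N(-0.71) = 0.2389

0.2389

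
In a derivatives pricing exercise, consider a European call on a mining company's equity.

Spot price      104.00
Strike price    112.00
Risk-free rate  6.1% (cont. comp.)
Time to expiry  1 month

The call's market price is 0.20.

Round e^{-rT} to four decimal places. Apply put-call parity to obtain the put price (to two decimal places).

exp(−rT) = exp(−0.061·0.08333) = 0.9949
Put-call parity: C − P = S − K·e^(−rT) = 104 − 112·0.9949 = 104 − 111.4288 = -7.4288
P = C − (C − P) = 0.20 − (-7.4288) = 7.6288

7.63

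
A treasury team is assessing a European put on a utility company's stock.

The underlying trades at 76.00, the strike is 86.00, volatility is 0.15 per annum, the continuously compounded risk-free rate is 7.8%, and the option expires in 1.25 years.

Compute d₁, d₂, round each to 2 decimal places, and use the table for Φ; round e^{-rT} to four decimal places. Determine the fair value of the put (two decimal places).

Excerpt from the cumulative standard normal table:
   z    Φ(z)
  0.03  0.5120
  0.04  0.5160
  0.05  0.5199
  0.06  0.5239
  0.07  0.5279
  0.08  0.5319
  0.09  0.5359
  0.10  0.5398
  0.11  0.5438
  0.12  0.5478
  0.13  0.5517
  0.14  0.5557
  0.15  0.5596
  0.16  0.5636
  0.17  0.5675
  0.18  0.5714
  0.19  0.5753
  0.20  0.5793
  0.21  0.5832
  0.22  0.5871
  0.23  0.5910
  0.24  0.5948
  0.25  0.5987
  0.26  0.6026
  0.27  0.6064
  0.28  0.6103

6.28

T = 1.25;  σ√T = 0.1677
d₁ = [ln(76/86) + (0.078 + ½·0.15²)·1.25] / (σ√T) = (-0.1236 + 0.1116) / 0.1677 = -0.0719 ≈ -0.07
d₂ = -0.0719 − 0.1677 = -0.2396 ≈ -0.24
exp(−rT) = exp(−0.078·1.25) = 0.9071
N(−d₂) = N(0.24) = 0.5948;  N(−d₁) = N(0.07) = 0.5279
P = 86·0.9071·0.5948 − 76·0.5279 = 46.4007 − 40.1204 = 6.2803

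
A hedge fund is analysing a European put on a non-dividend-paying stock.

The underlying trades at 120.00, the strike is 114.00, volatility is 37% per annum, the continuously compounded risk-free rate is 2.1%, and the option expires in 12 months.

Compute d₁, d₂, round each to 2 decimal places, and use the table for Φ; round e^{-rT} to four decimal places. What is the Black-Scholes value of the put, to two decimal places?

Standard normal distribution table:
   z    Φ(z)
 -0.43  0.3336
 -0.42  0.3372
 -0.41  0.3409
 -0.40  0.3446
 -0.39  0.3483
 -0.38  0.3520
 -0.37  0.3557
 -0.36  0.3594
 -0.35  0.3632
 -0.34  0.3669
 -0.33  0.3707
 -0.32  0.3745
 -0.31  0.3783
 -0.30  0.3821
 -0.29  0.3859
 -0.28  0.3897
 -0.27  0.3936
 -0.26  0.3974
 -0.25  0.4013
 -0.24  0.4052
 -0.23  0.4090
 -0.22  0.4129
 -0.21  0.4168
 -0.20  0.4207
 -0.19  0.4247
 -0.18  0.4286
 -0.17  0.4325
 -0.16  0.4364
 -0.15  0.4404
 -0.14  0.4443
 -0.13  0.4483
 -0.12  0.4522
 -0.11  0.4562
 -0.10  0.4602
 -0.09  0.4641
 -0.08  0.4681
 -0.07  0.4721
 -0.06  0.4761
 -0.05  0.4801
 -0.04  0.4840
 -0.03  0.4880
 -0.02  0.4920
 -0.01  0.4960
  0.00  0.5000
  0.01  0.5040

σ√T = 0.37 × 1.0000 = 0.3700
ln(S/K) + (r + σ²/2)T = ln(120/114) + (0.021 + 0.37²/2)·1 = 0.0513 + 0.0895 = 0.1407
d₁ = 0.1407 / 0.3700 = 0.3804 ⇒ 0.38
d₂ = d₁ − σ√T = 0.3804 − 0.3700 = 0.0104 ⇒ 0.01
e^(−rT) = e^(−0.021·1) = 0.9792
N(−d₂) = N(-0.01) = 0.4960;  N(−d₁) = N(-0.38) = 0.3520
P = 114·0.9792·0.4960 − 120·0.3520 = 55.3679 − 42.2400 = 13.1279

13.13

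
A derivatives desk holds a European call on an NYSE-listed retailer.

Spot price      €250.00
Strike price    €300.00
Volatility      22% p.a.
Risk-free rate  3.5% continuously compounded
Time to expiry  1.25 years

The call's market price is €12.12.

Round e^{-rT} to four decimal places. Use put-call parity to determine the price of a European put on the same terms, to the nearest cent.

exp(−rT) = exp(−0.035·1.25) = 0.9572
Put-call parity: C − P = S − K·e^(−rT) = 250 − 300·0.9572 = 250 − 287.1600 = -37.1600
P = C − (C − P) = 12.12 − (-37.1600) = 49.2800

€49.28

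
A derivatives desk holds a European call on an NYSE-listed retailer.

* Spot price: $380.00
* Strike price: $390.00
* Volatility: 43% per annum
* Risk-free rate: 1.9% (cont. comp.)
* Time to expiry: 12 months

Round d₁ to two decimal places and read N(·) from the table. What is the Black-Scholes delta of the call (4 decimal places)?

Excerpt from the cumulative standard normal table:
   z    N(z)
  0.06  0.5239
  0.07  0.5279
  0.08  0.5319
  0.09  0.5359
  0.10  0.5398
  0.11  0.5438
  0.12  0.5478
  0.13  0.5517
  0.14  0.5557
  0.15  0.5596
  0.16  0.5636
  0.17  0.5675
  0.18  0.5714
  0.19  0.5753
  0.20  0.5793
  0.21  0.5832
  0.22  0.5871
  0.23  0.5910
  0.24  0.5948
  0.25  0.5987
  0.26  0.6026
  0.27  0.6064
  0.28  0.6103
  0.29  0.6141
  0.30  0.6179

T = 1;  σ√T = 0.4300
d₁ = [ln(380/390) + (0.019 + ½·0.43²)·1] / (σ√T) = (-0.0260 + 0.1114) / 0.4300 = 0.1988 which rounds to 0.20
N(d₁) = N(0.20) = 0.5793
Δ_call = N(d₁) = 0.5793

0.5793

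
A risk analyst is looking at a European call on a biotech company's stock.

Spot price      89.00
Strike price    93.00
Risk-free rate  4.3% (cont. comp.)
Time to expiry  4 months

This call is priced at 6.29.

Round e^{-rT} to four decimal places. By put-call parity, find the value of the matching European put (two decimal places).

8.97

e^(−rT) = e^(−0.043·0.3333) = 0.9858
Put-call parity: C − P = S − K·e^(−rT) = 89 − 93·0.9858 = 89 − 91.6794 = -2.6794
P = C − (C − P) = 6.29 − (-2.6794) = 8.9694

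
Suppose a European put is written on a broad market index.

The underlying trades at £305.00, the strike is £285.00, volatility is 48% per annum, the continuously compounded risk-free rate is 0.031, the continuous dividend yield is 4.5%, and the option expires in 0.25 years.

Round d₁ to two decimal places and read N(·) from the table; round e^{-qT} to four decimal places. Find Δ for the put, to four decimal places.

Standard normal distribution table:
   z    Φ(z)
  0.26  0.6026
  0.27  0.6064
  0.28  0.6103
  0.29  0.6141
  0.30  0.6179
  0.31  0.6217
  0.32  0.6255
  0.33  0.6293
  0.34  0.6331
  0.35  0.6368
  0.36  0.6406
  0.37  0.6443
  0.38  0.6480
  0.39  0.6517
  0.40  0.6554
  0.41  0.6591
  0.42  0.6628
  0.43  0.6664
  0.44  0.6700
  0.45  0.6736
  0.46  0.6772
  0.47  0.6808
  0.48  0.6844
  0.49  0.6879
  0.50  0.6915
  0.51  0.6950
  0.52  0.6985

-0.3444

σ√T = 0.48 × 0.5000 = 0.2400
d₁ = [ln(305/285) + (0.031 − 0.045 + 0.48²/2)·0.25] / 0.2400 = [0.0678 + 0.0253] / 0.2400 = 0.3880 ≈ 0.39
N(d₁) = N(0.39) = 0.6517
Δ_put = exp(−qT)·(N(d₁) − 1) = 0.9888·(0.6517 − 1) = -0.3444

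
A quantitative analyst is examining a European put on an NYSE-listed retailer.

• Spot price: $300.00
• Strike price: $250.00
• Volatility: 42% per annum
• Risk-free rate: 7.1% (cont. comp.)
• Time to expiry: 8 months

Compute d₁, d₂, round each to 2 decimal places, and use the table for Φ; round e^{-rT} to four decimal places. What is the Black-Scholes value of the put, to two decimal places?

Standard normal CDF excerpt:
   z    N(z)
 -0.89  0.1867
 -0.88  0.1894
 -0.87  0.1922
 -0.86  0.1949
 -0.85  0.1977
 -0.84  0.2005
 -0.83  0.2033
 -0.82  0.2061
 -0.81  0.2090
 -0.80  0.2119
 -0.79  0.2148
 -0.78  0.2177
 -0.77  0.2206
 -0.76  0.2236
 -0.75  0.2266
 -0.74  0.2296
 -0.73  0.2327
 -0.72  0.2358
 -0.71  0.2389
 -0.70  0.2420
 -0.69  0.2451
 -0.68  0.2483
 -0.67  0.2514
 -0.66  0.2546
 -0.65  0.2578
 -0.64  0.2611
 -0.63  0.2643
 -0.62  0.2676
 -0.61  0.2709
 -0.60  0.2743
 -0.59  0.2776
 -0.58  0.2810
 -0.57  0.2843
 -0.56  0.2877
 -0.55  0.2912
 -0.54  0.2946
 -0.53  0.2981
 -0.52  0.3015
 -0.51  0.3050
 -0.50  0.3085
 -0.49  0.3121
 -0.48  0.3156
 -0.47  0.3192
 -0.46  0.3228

T = 0.6667;  σ√T = 0.3429
d₁ = [ln(300/250) + (0.071 + ½·0.42²)·0.6667] / (σ√T) = (0.1823 + 0.1061) / 0.3429 = 0.8412 ⇒ 0.84
d₂ = 0.8412 − 0.3429 = 0.4982 ⇒ 0.50
exp(−rT) = exp(−0.071·0.6667) = 0.9538
N(−d₂) = N(-0.50) = 0.3085;  N(−d₁) = N(-0.84) = 0.2005
P = 250·0.9538·0.3085 − 300·0.2005 = 73.5618 − 60.1500 = 13.4118

$13.41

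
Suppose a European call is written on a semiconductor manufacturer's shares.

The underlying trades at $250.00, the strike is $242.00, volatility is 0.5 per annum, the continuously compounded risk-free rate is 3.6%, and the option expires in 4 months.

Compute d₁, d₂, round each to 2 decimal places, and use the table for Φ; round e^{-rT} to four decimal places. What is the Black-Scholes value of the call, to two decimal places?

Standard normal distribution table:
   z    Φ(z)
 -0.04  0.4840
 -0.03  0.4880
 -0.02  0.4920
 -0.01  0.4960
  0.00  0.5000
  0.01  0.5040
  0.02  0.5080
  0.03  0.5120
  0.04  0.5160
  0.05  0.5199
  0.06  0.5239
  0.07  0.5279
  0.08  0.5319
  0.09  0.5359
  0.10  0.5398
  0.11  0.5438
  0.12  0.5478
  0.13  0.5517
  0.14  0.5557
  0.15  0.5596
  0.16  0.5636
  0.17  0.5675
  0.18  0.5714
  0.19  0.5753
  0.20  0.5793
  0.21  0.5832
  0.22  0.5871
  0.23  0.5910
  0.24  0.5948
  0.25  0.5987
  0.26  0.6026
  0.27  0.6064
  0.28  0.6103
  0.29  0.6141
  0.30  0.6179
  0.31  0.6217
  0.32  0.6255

σ√T = 0.5 × 0.5774 = 0.2887
d₁ = [ln(250/242) + (0.036 + 0.5²/2)·0.3333] / 0.2887 = [0.0325 + 0.0537] / 0.2887 = 0.2986 ⇒ 0.30
d₂ = d₁ − σ√T = 0.2986 − 0.2887 = 0.0099 ⇒ 0.01
exp(−rT) = exp(−0.036·0.3333) = 0.9881
C = 250·N(0.30) − 242·0.9881·N(0.01) = 250·0.6179 − 242·0.9881·0.5040 = 154.4750 − 120.5166 = 33.9584

$33.96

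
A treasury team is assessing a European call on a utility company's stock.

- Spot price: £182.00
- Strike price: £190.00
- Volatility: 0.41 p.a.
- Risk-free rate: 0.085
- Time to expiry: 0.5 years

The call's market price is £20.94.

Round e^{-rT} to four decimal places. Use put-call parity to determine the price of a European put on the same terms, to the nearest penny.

e^(−rT) = e^(−0.085·0.5) = 0.9584
Put-call parity: C − P = S − K·e^(−rT) = 182 − 190·0.9584 = 182 − 182.0960 = -0.0960
P = C − (C − P) = 20.94 − (-0.0960) = 21.0360

£21.04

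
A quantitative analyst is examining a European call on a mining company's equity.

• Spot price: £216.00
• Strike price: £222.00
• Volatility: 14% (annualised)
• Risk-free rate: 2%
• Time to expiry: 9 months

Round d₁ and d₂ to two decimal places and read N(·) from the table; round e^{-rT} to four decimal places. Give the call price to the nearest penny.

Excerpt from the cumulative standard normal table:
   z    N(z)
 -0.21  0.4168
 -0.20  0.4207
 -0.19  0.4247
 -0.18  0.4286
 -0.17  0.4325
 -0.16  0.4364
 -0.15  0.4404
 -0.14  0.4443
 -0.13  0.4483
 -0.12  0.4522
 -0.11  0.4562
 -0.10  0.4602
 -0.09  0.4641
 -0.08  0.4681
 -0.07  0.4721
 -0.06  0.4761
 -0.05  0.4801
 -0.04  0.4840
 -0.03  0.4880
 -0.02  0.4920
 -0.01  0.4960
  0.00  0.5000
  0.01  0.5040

£9.11

σ√T = 0.14·√0.75 = 0.1212
d₁ = [ln(216/222) + (0.02 + ½·0.14²)·0.75] / (σ√T) = (-0.0274 + 0.0224) / 0.1212 = -0.0416 which rounds to -0.04
d₂ = -0.0416 − 0.1212 = -0.1629 which rounds to -0.16
e^(−rT) = e^(−0.02·0.75) = 0.9851
C = 216·N(-0.04) − 222·0.9851·N(-0.16) = 216·0.4840 − 222·0.9851·0.4364 = 104.5440 − 95.4373 = 9.1067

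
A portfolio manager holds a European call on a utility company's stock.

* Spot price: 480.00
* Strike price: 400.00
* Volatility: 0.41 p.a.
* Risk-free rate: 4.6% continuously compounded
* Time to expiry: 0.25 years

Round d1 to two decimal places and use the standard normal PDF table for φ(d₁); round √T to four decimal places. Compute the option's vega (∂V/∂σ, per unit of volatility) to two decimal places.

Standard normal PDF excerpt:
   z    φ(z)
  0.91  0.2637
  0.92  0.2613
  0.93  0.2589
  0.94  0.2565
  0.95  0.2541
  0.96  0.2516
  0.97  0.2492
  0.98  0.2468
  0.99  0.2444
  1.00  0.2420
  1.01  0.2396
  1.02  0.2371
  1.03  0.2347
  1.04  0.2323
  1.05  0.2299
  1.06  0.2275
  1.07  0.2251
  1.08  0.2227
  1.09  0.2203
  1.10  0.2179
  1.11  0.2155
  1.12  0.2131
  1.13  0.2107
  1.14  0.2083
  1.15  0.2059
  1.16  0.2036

T = 0.25;  σ√T = 0.2050
ln(S/K) + (r + σ²/2)T = ln(480/400) + (0.046 + 0.41²/2)·0.25 = 0.1823 + 0.0325 = 0.2148
d₁ = 0.2148 / 0.2050 = 1.0480 ⇒ 1.05
√T = √0.25 = 0.5000
φ(d₁) = φ(1.05) = 0.2299
vega = S·φ(d₁)·√T = 480·0.2299·0.5000 = 55.1760
(Vega is the same for a European call and put with the same parameters.)

55.18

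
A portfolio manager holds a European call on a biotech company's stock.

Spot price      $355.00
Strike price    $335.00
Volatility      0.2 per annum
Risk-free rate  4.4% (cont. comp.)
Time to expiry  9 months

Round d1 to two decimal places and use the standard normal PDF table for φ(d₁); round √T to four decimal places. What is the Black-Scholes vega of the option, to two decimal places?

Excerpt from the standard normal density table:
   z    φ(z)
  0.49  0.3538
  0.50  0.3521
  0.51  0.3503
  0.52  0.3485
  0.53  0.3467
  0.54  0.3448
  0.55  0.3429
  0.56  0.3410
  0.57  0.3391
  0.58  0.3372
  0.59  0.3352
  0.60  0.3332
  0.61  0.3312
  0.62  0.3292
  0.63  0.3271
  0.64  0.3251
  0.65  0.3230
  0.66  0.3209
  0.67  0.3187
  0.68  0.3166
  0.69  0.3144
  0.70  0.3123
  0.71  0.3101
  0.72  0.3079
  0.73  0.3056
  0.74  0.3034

σ√T = 0.2·√0.75 = 0.1732
ln(S/K) + (r + σ²/2)T = ln(355/335) + (0.044 + 0.2²/2)·0.75 = 0.0580 + 0.0480 = 0.1060
d₁ = 0.1060 / 0.1732 = 0.6119 ⇒ 0.61
√T = √0.75 = 0.8660
φ(d₁) = φ(0.61) = 0.3312
vega = S·φ(d₁)·√T = 355·0.3312·0.8660 = 101.8208

101.82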